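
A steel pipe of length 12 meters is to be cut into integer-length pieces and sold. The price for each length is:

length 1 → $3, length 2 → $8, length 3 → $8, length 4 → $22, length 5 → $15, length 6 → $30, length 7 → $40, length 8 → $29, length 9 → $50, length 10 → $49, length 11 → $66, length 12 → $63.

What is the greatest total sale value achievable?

69

Consider every possible first cut. v[k] is the best of p[i]+v[k−i] over all sellable i≤k.
v[1] = 3
v[2] = max(3+3, 8+0) = 8
v[3] = max(3+8, 8+3, 8+0) = 11
v[4] = max(3+11, 8+8, 8+3, 22+0) = 22
v[5] = max(3+22, 8+11, 8+8, 22+3, 15+0) = 25
v[6] = max(3+25, 8+22, 8+11, 22+8, 15+3, 30+0) = 30
v[7] = max(3+30, 8+25, 8+22, …, 30+3, 40+0) = 40
v[8] = max(3+40, 8+30, 8+25, …, 40+3, 29+0) = 44
v[9] = max(3+44, 8+40, 8+30, …, 29+3, 50+0) = 50
v[10] = max(3+50, 8+44, 8+40, …, 50+3, 49+0) = 53
v[11] = max(3+53, 8+50, 8+44, …, 49+3, 66+0) = 66
v[12] = max(3+66, 8+53, 8+50, …, 66+3, 63+0) = 69
One optimal cutting: 11 + 1 → $66 + $3 = $69.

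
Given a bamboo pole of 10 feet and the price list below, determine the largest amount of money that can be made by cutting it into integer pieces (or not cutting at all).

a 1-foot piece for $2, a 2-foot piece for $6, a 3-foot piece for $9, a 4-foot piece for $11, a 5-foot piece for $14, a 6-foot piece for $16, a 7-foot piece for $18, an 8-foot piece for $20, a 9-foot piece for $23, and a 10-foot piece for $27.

30

Consider every possible first cut. R[k] is the best of p[i]+R[k−i] over all sellable i≤k.
R[1] = 2
R[2] = max(2+2, 6+0) = 6
R[3] = max(2+6, 6+2, 9+0) = 9
R[4] = max(2+9, 6+6, 9+2, 11+0) = 12
R[5] = max(2+12, 6+9, 9+6, 11+2, 14+0) = 15
R[6] = max(2+15, 6+12, 9+9, 11+6, 14+2, 16+0) = 18
R[7] = max(2+18, 6+15, 9+12, …, 16+2, 18+0) = 21
R[8] = max(2+21, 6+18, 9+15, …, 18+2, 20+0) = 24
R[9] = max(2+24, 6+21, 9+18, …, 20+2, 23+0) = 27
R[10] = max(2+27, 6+24, 9+21, …, 23+2, 27+0) = 30
One optimal cutting: 2 + 2 + 2 + 2 + 2 → $6 + $6 + $6 + $6 + $6 = $30.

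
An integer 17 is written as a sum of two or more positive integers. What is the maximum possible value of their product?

Define f[k] = max over 1≤i<k of i · max(k−i, f[k−i]); the inner max lets the remainder stay uncut if that's better.
f[2] = 1*max(1,0) = 1*1 = 1
f[3] = 1*max(2,1) = 1*2 = 2
f[4] = 2*max(2,1) = 2*2 = 4
f[5] = 2*max(3,2) = 2*3 = 6
f[6] = 3*max(3,2) = 3*3 = 9
f[7] = 2*max(5,6) = 2*6 = 12
f[8] = 2*max(6,9) = 2*9 = 18
f[9] = 3*max(6,9) = 3*9 = 27
f[10] = 2*max(8,18) = 2*18 = 36
f[11] = 2*max(9,27) = 2*27 = 54
f[12] = 3*max(9,27) = 3*27 = 81
f[13] = 2*max(11,54) = 2*54 = 108
f[14] = 2*max(12,81) = 2*81 = 162
f[15] = 3*max(12,81) = 3*81 = 243
f[16] = 2*max(14,162) = 2*162 = 324
f[17] = 2*max(15,243) = 2*243 = 486
One optimal split: 3 + 3 + 3 + 3 + 3 + 2; product 3*3*3*3*3*2 = 486.

486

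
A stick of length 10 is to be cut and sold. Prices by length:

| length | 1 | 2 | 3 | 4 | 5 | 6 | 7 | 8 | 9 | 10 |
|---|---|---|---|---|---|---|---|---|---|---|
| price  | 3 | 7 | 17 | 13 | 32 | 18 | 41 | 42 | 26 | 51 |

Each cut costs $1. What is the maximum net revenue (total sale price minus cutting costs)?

63

Build v[k] bottom-up: v[k] = max over allowed piece i of (p[i] + v[k−i]) − 1 per cut.
v[1] = 3
v[2] = max(3+3-1, 7+0) = 7
v[3] = max(3+7-1, 7+3-1, 17+0) = 17
v[4] = max(3+17-1, 7+7-1, 17+3-1, 13+0) = 19
v[5] = max(3+19-1, 7+17-1, 17+7-1, 13+3-1, 32+0) = 32
v[6] = max(3+32-1, 7+19-1, 17+17-1, 13+7-1, 32+3-1, 18+0) = 34
v[7] = max(3+34-1, 7+32-1, 17+19-1, …, 18+3-1, 41+0) = 41
v[8] = max(3+41-1, 7+34-1, 17+32-1, …, 41+3-1, 42+0) = 48
v[9] = max(3+48-1, 7+41-1, 17+34-1, …, 42+3-1, 26+0) = 50
v[10] = max(3+50-1, 7+48-1, 17+41-1, …, 26+3-1, 51+0) = 63
One optimal plan: pieces 5 + 5 (1 cut) → $64 − $1 = $63.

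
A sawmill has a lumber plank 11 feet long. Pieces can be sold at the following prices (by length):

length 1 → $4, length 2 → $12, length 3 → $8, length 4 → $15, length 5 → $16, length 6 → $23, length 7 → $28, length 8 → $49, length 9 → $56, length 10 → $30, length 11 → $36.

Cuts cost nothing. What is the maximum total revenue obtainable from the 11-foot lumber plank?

68

Build R[k] bottom-up: R[k] = max over allowed piece i of (p[i] + R[k−i]).
R[1] = 4
R[2] = max(4+4, 12+0) = 12
R[3] = max(4+12, 12+4, 8+0) = 16
R[4] = max(4+16, 12+12, 8+4, 15+0) = 24
R[5] = max(4+24, 12+16, 8+12, 15+4, 16+0) = 28
R[6] = max(4+28, 12+24, 8+16, 15+12, 16+4, 23+0) = 36
R[7] = max(4+36, 12+28, 8+24, …, 23+4, 28+0) = 40
R[8] = max(4+40, 12+36, 8+28, …, 28+4, 49+0) = 49
R[9] = max(4+49, 12+40, 8+36, …, 49+4, 56+0) = 56
R[10] = max(4+56, 12+49, 8+40, …, 56+4, 30+0) = 61
R[11] = max(4+61, 12+56, 8+49, …, 30+4, 36+0) = 68
One optimal cutting: 9 + 2 → $56 + $12 = $68.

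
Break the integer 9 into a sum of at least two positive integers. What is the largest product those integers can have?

27

Define prod[k] = max over 1≤i<k of i · max(k−i, prod[k−i]); the inner max lets the remainder stay uncut if that's better.
Small cases: prod[2]=1.
prod[3] = max(1*2, 2*1) = 2
prod[4] = max(1*3, 2*2, 3*1) = 4
prod[5] = max(1*4, 2*3, 3*2, 4*1) = 6
prod[6] = max(1*6, 2*4, 3*3, 4*2, 5*1) = 9
prod[7] = max(1*9, 2*6, 3*4, 4*3, 5*2, 6*1) = 12
prod[8] = max(1*12, 2*9, 3*6, …, 6*2, 7*1) = 18
prod[9] = max(1*18, 2*12, 3*9, …, 7*2, 8*1) = 27
One optimal split: 3 + 3 + 3; product 3*3*3 = 27.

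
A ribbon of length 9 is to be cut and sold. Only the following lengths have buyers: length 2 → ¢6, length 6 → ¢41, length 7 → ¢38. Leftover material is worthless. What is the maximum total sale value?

Consider every possible first cut. r[k] is the best of p[i]+r[k−i] over all sellable i≤k.
r[1] = 0
r[2] = 6
r[3] = 6
r[4] = 12  (first piece 2, then r[2]=6)
r[5] = 12
r[6] = max(6+12, 41+0) = 41
r[7] = max(6+12, 41+0, 38+0) = 41
r[8] = max(6+41, 41+6, 38+0) = 47
r[9] = max(6+41, 41+6, 38+6) = 47
One optimal cutting: pieces 6 + 2 with 1 inch of scrap → ¢47.

47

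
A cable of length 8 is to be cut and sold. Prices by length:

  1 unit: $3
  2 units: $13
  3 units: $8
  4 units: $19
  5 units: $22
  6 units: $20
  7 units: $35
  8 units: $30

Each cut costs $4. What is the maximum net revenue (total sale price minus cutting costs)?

40

Build net[k] bottom-up: net[k] = max over allowed piece i of (p[i] + net[k−i]) − 4 per cut.
net[1] = 3
net[2] = 13
net[3] = 12  (first piece 1, then net[2]=13)
net[4] = 22  (first piece 2, then net[2]=13)
net[5] = 22
net[6] = 31  (first piece 2, then net[4]=22)
net[7] = 35
net[8] = 40  (first piece 2, then net[6]=31)
One optimal plan: pieces 2 + 2 + 2 + 2 (3 cuts) → $52 − $12 = $40.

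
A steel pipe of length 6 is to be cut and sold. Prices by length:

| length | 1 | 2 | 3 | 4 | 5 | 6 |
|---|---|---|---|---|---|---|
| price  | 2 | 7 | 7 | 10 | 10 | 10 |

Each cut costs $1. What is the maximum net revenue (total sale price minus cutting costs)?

19

Consider every possible first cut. net[k] is the best of p[i]+net[k−i] over all sellable i≤k, charging 1 whenever i<k.
net[1] = 2
net[2] = 7
net[3] = 8  (first piece 1, then net[2]=7)
net[4] = 13  (first piece 2, then net[2]=7)
net[5] = 14  (first piece 1, then net[4]=13)
net[6] = 19  (first piece 2, then net[4]=13)
One optimal plan: pieces 2 + 2 + 2 (2 cuts) → $21 − $2 = $19.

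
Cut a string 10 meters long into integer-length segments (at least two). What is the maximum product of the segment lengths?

36

Let g[k] be the best product for length k (with at least one cut). For each first piece i, the rest contributes max(k−i, g[k−i]).
g[2] = 1*max(1,0) = 1*1 = 1
g[3] = max(1*2, 2*1) = 2
g[4] = max(1*3, 2*2, 3*1) = 4
g[5] = max(1*4, 2*3, 3*2, 4*1) = 6
g[6] = max(1*6, 2*4, 3*3, 4*2, 5*1) = 9
g[7] = max(1*9, 2*6, 3*4, 4*3, 5*2, 6*1) = 12
g[8] = max(1*12, 2*9, 3*6, …, 6*2, 7*1) = 18
g[9] = max(1*18, 2*12, 3*9, …, 7*2, 8*1) = 27
g[10] = max(1*27, 2*18, 3*12, …, 8*2, 9*1) = 36
One optimal split: 3 + 3 + 2 + 2; product 3*3*2*2 = 36.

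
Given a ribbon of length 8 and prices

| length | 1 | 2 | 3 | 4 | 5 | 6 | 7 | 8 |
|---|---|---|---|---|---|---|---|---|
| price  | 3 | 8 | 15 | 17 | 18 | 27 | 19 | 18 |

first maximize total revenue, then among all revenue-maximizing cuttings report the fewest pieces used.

3

Build r[k] bottom-up: r[k] = max over allowed piece i of (p[i] + r[k−i]).
r[1] = 3
r[2] = max(3+3, 8+0) = 8
r[3] = max(3+8, 8+3, 15+0) = 15
r[4] = max(3+15, 8+8, 15+3, 17+0) = 18
r[5] = max(3+18, 8+15, 15+8, 17+3, 18+0) = 23
r[6] = max(3+23, 8+18, 15+15, 17+8, 18+3, 27+0) = 30
r[7] = max(3+30, 8+23, 15+18, …, 27+3, 19+0) = 33
r[8] = max(3+33, 8+30, 15+23, …, 19+3, 18+0) = 38
Maximum revenue is ¢38.
Now minimize piece count subject to staying optimal: for each k, pieces[k] = 1 + min over i with p[i]+r[k−i]=r[k] of pieces[k−i].
pieces[5] = 2
pieces[6] = 2
pieces[7] = 3
pieces[8] = 3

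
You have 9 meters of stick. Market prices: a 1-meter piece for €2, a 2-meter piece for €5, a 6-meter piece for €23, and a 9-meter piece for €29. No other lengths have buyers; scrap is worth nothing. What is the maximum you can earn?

Build best[k] bottom-up: best[k] = max over allowed piece i of (p[i] + best[k−i]).
best[1] = 2
best[2] = 5
best[3] = 7  (first piece 1, then best[2]=5)
best[4] = 10  (first piece 2, then best[2]=5)
best[5] = 12  (first piece 1, then best[4]=10)
best[6] = 23
best[7] = 25  (first piece 1, then best[6]=23)
best[8] = 28  (first piece 2, then best[6]=23)
best[9] = 30  (first piece 1, then best[8]=28)
One optimal cutting: 6 + 2 + 1 → €30.

30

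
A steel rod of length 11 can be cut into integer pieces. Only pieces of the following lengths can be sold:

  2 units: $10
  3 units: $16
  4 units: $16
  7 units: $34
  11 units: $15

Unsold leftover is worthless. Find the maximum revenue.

58

Let f[k] be the best obtainable value from length k. For each k, try every first piece i and keep the best of price[i] + f[k−i].
f[1] = 0
f[2] = 10
f[3] = 16
f[4] = 20  (first piece 2, then f[2]=10)
f[5] = 26  (first piece 2, then f[3]=16)
f[6] = 32  (first piece 3, then f[3]=16)
f[7] = 36  (first piece 2, then f[5]=26)
f[8] = 42  (first piece 2, then f[6]=32)
f[9] = 48  (first piece 3, then f[6]=32)
f[10] = 52  (first piece 2, then f[8]=42)
f[11] = 58  (first piece 2, then f[9]=48)
One optimal cutting: 3 + 3 + 3 + 2 → $58.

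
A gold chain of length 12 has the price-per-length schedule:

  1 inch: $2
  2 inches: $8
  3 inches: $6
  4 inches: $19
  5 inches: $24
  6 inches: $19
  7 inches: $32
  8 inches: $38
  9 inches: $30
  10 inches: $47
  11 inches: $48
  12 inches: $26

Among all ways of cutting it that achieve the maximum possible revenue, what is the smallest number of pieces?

Build r[k] bottom-up: r[k] = max over allowed piece i of (p[i] + r[k−i]).
r[1] = 2
r[2] = 8
r[3] = 10  (first piece 1, then r[2]=8)
r[4] = 19
r[5] = 24
r[6] = 27  (first piece 2, then r[4]=19)
r[7] = 32  (first piece 2, then r[5]=24)
r[8] = 38  (first piece 4, then r[4]=19)
r[9] = 43  (first piece 4, then r[5]=24)
r[10] = 48  (first piece 5, then r[5]=24)
r[11] = 51  (first piece 2, then r[9]=43)
r[12] = 57  (first piece 4, then r[8]=38)
Maximum revenue is $57.
Now minimize piece count subject to staying optimal: for each k, pieces[k] = 1 + min over i with p[i]+r[k−i]=r[k] of pieces[k−i].
pieces[9] = 2
pieces[10] = 2
pieces[11] = 2
pieces[12] = 2

2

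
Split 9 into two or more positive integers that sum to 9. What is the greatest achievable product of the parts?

Let P[k] be the best product for length k (with at least one cut). For each first piece i, the rest contributes max(k−i, P[k−i]).
P[2] = 1*max(1,0) = 1*1 = 1
P[3] = 1*max(2,1) = 1*2 = 2
P[4] = 2*max(2,1) = 2*2 = 4
P[5] = 2*max(3,2) = 2*3 = 6
P[6] = 3*max(3,2) = 3*3 = 9
P[7] = 2*max(5,6) = 2*6 = 12
P[8] = 2*max(6,9) = 2*9 = 18
P[9] = 3*max(6,9) = 3*9 = 27
One optimal split: 3 + 3 + 3; product 3*3*3 = 27.

27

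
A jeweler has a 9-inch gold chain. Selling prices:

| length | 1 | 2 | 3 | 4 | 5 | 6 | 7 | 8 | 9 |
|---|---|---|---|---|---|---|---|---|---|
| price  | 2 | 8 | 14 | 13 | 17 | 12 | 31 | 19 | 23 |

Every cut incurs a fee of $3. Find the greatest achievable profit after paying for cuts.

36

Consider every possible first cut. v[k] is the best of p[i]+v[k−i] over all sellable i≤k, charging 3 whenever i<k.
v[1] = 2
v[2] = 8
v[3] = 14
v[4] = 13  (first piece 1, then v[3]=14)
v[5] = 19  (first piece 2, then v[3]=14)
v[6] = 25  (first piece 3, then v[3]=14)
v[7] = 31
v[8] = 30  (first piece 1, then v[7]=31)
v[9] = 36  (first piece 2, then v[7]=31)
One optimal plan: pieces 7 + 2 (1 cut) → $39 − $3 = $36.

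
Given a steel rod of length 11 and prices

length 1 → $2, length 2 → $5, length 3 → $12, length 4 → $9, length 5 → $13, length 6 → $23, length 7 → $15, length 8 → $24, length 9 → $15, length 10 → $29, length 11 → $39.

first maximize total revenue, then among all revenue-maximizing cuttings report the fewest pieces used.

4

Build r[k] bottom-up: r[k] = max over allowed piece i of (p[i] + r[k−i]).
r[1] = 2
r[2] = 5
r[3] = 12
r[4] = 14  (first piece 1, then r[3]=12)
r[5] = 17  (first piece 2, then r[3]=12)
r[6] = 24  (first piece 3, then r[3]=12)
r[7] = 26  (first piece 1, then r[6]=24)
r[8] = 29  (first piece 2, then r[6]=24)
r[9] = 36  (first piece 3, then r[6]=24)
r[10] = 38  (first piece 1, then r[9]=36)
r[11] = 41  (first piece 2, then r[9]=36)
Maximum revenue is $41.
Now minimize piece count subject to staying optimal: for each k, pieces[k] = 1 + min over i with p[i]+r[k−i]=r[k] of pieces[k−i].
pieces[8] = 3
pieces[9] = 3
pieces[10] = 4
pieces[11] = 4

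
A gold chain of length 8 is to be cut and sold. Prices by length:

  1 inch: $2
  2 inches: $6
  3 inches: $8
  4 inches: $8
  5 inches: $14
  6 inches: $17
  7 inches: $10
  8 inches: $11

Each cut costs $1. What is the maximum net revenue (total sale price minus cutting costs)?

Build net[k] bottom-up: net[k] = max over allowed piece i of (p[i] + net[k−i]) − 1 per cut.
net[1] = 2
net[2] = max(2+2-1, 6+0) = 6
net[3] = max(2+6-1, 6+2-1, 8+0) = 8
net[4] = max(2+8-1, 6+6-1, 8+2-1, 8+0) = 11
net[5] = max(2+11-1, 6+8-1, 8+6-1, 8+2-1, 14+0) = 14
net[6] = max(2+14-1, 6+11-1, 8+8-1, 8+6-1, 14+2-1, 17+0) = 17
net[7] = max(2+17-1, 6+14-1, 8+11-1, …, 17+2-1, 10+0) = 19
net[8] = max(2+19-1, 6+17-1, 8+14-1, …, 10+2-1, 11+0) = 22
One optimal plan: pieces 6 + 2 (1 cut) → $23 − $1 = $22.

22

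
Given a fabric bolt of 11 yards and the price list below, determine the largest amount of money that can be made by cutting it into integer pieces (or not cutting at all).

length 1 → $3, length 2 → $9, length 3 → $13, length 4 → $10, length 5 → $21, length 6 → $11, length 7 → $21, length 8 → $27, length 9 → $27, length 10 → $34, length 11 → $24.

49

Consider every possible first cut. R[k] is the best of p[i]+R[k−i] over all sellable i≤k.
R[1] = 3
R[2] = max(3+3, 9+0) = 9
R[3] = max(3+9, 9+3, 13+0) = 13
R[4] = max(3+13, 9+9, 13+3, 10+0) = 18
R[5] = max(3+18, 9+13, 13+9, 10+3, 21+0) = 22
R[6] = max(3+22, 9+18, 13+13, 10+9, 21+3, 11+0) = 27
R[7] = max(3+27, 9+22, 13+18, …, 11+3, 21+0) = 31
R[8] = max(3+31, 9+27, 13+22, …, 21+3, 27+0) = 36
R[9] = max(3+36, 9+31, 13+27, …, 27+3, 27+0) = 40
R[10] = max(3+40, 9+36, 13+31, …, 27+3, 34+0) = 45
R[11] = max(3+45, 9+40, 13+36, …, 34+3, 24+0) = 49
One optimal cutting: 3 + 2 + 2 + 2 + 2 → $13 + $9 + $9 + $9 + $9 = $49.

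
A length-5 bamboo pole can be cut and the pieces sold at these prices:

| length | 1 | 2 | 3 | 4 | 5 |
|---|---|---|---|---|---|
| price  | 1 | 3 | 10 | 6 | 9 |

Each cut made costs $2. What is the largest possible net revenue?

11

Build net[k] bottom-up: net[k] = max over allowed piece i of (p[i] + net[k−i]) − 2 per cut.
net[1] = 1
net[2] = 3
net[3] = 10
net[4] = 9  (first piece 1, then net[3]=10)
net[5] = 11  (first piece 2, then net[3]=10)
One optimal plan: pieces 3 + 2 (1 cut) → $13 − $2 = $11.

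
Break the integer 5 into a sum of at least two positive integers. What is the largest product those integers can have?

Define g[k] = max over 1≤i<k of i · max(k−i, g[k−i]); the inner max lets the remainder stay uncut if that's better.
g[2] = 1·max(1,0) = 1·1 = 1
g[3] = max(1·2, 2·1) = 2
g[4] = max(1·3, 2·2, 3·1) = 4
g[5] = max(1·4, 2·3, 3·2, 4·1) = 6
One optimal split: 3 + 2; product 3·2 = 6.

6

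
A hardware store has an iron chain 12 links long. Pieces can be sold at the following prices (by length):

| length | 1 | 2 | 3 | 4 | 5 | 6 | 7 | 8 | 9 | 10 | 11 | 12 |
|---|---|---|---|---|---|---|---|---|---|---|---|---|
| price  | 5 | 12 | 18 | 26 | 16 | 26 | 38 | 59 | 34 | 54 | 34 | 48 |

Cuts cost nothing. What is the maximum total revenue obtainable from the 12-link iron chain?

85

Let v[k] be the best obtainable value from length k. For each k, try every first piece i and keep the best of price[i] + v[k−i].
v[1] = 5
v[2] = 12
v[3] = 18
v[4] = 26
v[5] = 31  (first piece 1, then v[4]=26)
v[6] = 38  (first piece 2, then v[4]=26)
v[7] = 44  (first piece 3, then v[4]=26)
v[8] = 59
v[9] = 64  (first piece 1, then v[8]=59)
v[10] = 71  (first piece 2, then v[8]=59)
v[11] = 77  (first piece 3, then v[8]=59)
v[12] = 85  (first piece 4, then v[8]=59)
One optimal cutting: 8 + 4 → $59 + $26 = $85.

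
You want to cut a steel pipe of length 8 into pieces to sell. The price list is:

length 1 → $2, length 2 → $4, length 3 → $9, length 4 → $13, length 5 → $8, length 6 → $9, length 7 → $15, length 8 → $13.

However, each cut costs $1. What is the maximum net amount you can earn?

Build net[k] bottom-up: net[k] = max over allowed piece i of (p[i] + net[k−i]) − 1 per cut.
net[1] = 2
net[2] = 4
net[3] = 9
net[4] = 13
net[5] = 14  (first piece 1, then net[4]=13)
net[6] = 17  (first piece 3, then net[3]=9)
net[7] = 21  (first piece 3, then net[4]=13)
net[8] = 25  (first piece 4, then net[4]=13)
One optimal plan: pieces 4 + 4 (1 cut) → $26 − $1 = $25.

25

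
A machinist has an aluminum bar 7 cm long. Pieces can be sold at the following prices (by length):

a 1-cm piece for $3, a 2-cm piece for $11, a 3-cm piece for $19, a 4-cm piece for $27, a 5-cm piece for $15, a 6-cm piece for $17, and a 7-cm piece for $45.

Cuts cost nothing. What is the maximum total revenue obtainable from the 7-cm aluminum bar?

46

Consider every possible first cut. v[k] is the best of p[i]+v[k−i] over all sellable i≤k.
v[1] = 3
v[2] = max(3+3, 11+0) = 11
v[3] = max(3+11, 11+3, 19+0) = 19
v[4] = max(3+19, 11+11, 19+3, 27+0) = 27
v[5] = max(3+27, 11+19, 19+11, 27+3, 15+0) = 30
v[6] = max(3+30, 11+27, 19+19, 27+11, 15+3, 17+0) = 38
v[7] = max(3+38, 11+30, 19+27, …, 17+3, 45+0) = 46
One optimal cutting: 4 + 3 → $27 + $19 = $46.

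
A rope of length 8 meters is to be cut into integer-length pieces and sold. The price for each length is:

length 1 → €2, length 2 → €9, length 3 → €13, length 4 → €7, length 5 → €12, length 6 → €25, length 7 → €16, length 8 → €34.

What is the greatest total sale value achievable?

36

Build best[k] bottom-up: best[k] = max over allowed piece i of (p[i] + best[k−i]).
best[1] = 2
best[2] = 9
best[3] = 13
best[4] = 18  (first piece 2, then best[2]=9)
best[5] = 22  (first piece 2, then best[3]=13)
best[6] = 27  (first piece 2, then best[4]=18)
best[7] = 31  (first piece 2, then best[5]=22)
best[8] = 36  (first piece 2, then best[6]=27)
One optimal cutting: 2 + 2 + 2 + 2 → €9 + €9 + €9 + €9 = €36.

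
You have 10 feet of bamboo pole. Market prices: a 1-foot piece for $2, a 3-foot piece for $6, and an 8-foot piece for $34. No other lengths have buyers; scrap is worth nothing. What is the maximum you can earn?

38

Let f[k] be the best obtainable value from length k. For each k, try every first piece i and keep the best of price[i] + f[k−i].
f[1] = 2
f[2] = 4  (first piece 1, then f[1]=2)
f[3] = max(2+4, 6+0) = 6
f[4] = max(2+6, 6+2) = 8
f[5] = max(2+8, 6+4) = 10
f[6] = max(2+10, 6+6) = 12
f[7] = max(2+12, 6+8) = 14
f[8] = max(2+14, 6+10, 34+0) = 34
f[9] = max(2+34, 6+12, 34+2) = 36
f[10] = max(2+36, 6+14, 34+4) = 38
One optimal cutting: 8 + 1 + 1 → $38.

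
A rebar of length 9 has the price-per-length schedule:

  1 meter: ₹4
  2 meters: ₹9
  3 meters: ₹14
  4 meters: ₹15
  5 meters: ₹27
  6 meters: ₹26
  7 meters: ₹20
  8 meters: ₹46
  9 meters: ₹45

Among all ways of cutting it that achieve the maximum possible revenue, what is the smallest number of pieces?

2

Build r[k] bottom-up: r[k] = max over allowed piece i of (p[i] + r[k−i]).
r[1] = 4
r[2] = 9
r[3] = 14
r[4] = 18  (first piece 1, then r[3]=14)
r[5] = 27
r[6] = 31  (first piece 1, then r[5]=27)
r[7] = 36  (first piece 2, then r[5]=27)
r[8] = 46
r[9] = 50  (first piece 1, then r[8]=46)
Maximum revenue is ₹50.
Now minimize piece count subject to staying optimal: for each k, pieces[k] = 1 + min over i with p[i]+r[k−i]=r[k] of pieces[k−i].
pieces[6] = 2
pieces[7] = 2
pieces[8] = 1
pieces[9] = 2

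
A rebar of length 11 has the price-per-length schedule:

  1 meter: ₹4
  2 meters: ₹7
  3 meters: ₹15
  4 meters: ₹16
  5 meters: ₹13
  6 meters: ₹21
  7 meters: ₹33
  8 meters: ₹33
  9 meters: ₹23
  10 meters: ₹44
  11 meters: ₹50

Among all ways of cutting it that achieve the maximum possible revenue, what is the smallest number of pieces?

Consider every possible first cut. r[k] is the best of p[i]+r[k−i] over all sellable i≤k.
r[1] = 4
r[2] = 8  (first piece 1, then r[1]=4)
r[3] = 15
r[4] = 19  (first piece 1, then r[3]=15)
r[5] = 23  (first piece 1, then r[4]=19)
r[6] = 30  (first piece 3, then r[3]=15)
r[7] = 34  (first piece 1, then r[6]=30)
r[8] = 38  (first piece 1, then r[7]=34)
r[9] = 45  (first piece 3, then r[6]=30)
r[10] = 49  (first piece 1, then r[9]=45)
r[11] = 53  (first piece 1, then r[10]=49)
Maximum revenue is ₹53.
Now minimize piece count subject to staying optimal: for each k, pieces[k] = 1 + min over i with p[i]+r[k−i]=r[k] of pieces[k−i].
pieces[8] = 4
pieces[9] = 3
pieces[10] = 4
pieces[11] = 5

5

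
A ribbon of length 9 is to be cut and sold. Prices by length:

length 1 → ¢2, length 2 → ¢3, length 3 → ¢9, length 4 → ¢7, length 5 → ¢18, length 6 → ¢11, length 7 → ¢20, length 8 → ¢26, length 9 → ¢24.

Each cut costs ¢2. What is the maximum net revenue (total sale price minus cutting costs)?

Build net[k] bottom-up: net[k] = max over allowed piece i of (p[i] + net[k−i]) − 2 per cut.
net[1] = 2
net[2] = max(2+2-2, 3+0) = 3
net[3] = max(2+3-2, 3+2-2, 9+0) = 9
net[4] = max(2+9-2, 3+3-2, 9+2-2, 7+0) = 9
net[5] = max(2+9-2, 3+9-2, 9+3-2, 7+2-2, 18+0) = 18
net[6] = max(2+18-2, 3+9-2, 9+9-2, 7+3-2, 18+2-2, 11+0) = 18
net[7] = max(2+18-2, 3+18-2, 9+9-2, …, 11+2-2, 20+0) = 20
net[8] = max(2+20-2, 3+18-2, 9+18-2, …, 20+2-2, 26+0) = 26
net[9] = max(2+26-2, 3+20-2, 9+18-2, …, 26+2-2, 24+0) = 26
One optimal plan: pieces 8 + 1 (1 cut) → ¢28 − ¢2 = ¢26.

26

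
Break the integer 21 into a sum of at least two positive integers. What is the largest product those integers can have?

2187

Define g[k] = max over 1≤i<k of i · max(k−i, g[k−i]); the inner max lets the remainder stay uncut if that's better.
g[2] = 1×max(1,0) = 1×1 = 1
g[3] = 1×max(2,1) = 1×2 = 2
g[4] = 2×max(2,1) = 2×2 = 4
g[5] = 2×max(3,2) = 2×3 = 6
g[6] = 3×max(3,2) = 3×3 = 9
g[7] = 2×max(5,6) = 2×6 = 12
g[8] = 2×max(6,9) = 2×9 = 18
g[9] = 3×max(6,9) = 3×9 = 27
g[10] = 2×max(8,18) = 2×18 = 36
g[11] = 2×max(9,27) = 2×27 = 54
g[12] = 3×max(9,27) = 3×27 = 81
g[13] = 2×max(11,54) = 2×54 = 108
g[14] = 2×max(12,81) = 2×81 = 162
g[15] = 3×max(12,81) = 3×81 = 243
g[16] = 2×max(14,162) = 2×162 = 324
g[17] = 2×max(15,243) = 2×243 = 486
g[18] = 3×max(15,243) = 3×243 = 729
g[19] = 2×max(17,486) = 2×486 = 972
g[20] = 2×max(18,729) = 2×729 = 1458
g[21] = 3×max(18,729) = 3×729 = 2187
One optimal split: 3 + 3 + 3 + 3 + 3 + 3 + 3; product 3×3×3×3×3×3×3 = 2187.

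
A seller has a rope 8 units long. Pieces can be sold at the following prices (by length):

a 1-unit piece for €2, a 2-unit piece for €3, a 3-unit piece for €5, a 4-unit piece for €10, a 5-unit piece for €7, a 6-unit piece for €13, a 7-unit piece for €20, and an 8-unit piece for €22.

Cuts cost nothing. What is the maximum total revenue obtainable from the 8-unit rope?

22

Build R[k] bottom-up: R[k] = max over allowed piece i of (p[i] + R[k−i]).
R[1] = 2
R[2] = max(2+2, 3+0) = 4
R[3] = max(2+4, 3+2, 5+0) = 6
R[4] = max(2+6, 3+4, 5+2, 10+0) = 10
R[5] = max(2+10, 3+6, 5+4, 10+2, 7+0) = 12
R[6] = max(2+12, 3+10, 5+6, 10+4, 7+2, 13+0) = 14
R[7] = max(2+14, 3+12, 5+10, …, 13+2, 20+0) = 20
R[8] = max(2+20, 3+14, 5+12, …, 20+2, 22+0) = 22
One optimal cutting: 7 + 1 → €20 + €2 = €22.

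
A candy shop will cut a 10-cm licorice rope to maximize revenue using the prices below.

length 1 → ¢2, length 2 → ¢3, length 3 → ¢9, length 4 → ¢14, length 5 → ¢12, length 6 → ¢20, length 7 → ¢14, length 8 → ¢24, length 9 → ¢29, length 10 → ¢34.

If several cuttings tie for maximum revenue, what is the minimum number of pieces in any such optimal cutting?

Consider every possible first cut. r[k] is the best of p[i]+r[k−i] over all sellable i≤k.
r[1] = 2
r[2] = max(2+2, 3+0) = 4
r[3] = max(2+4, 3+2, 9+0) = 9
r[4] = max(2+9, 3+4, 9+2, 14+0) = 14
r[5] = max(2+14, 3+9, 9+4, 14+2, 12+0) = 16
r[6] = max(2+16, 3+14, 9+9, 14+4, 12+2, 20+0) = 20
r[7] = max(2+20, 3+16, 9+14, …, 20+2, 14+0) = 23
r[8] = max(2+23, 3+20, 9+16, …, 14+2, 24+0) = 28
r[9] = max(2+28, 3+23, 9+20, …, 24+2, 29+0) = 30
r[10] = max(2+30, 3+28, 9+23, …, 29+2, 34+0) = 34
Maximum revenue is ¢34.
Now minimize piece count subject to staying optimal: for each k, pieces[k] = 1 + min over i with p[i]+r[k−i]=r[k] of pieces[k−i].
pieces[7] = 2
pieces[8] = 2
pieces[9] = 3
pieces[10] = 1

1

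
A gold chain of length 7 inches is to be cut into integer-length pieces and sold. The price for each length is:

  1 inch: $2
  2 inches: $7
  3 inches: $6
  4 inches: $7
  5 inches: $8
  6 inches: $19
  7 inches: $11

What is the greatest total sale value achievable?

Build R[k] bottom-up: R[k] = max over allowed piece i of (p[i] + R[k−i]).
R[1] = 2
R[2] = 7
R[3] = 9  (first piece 1, then R[2]=7)
R[4] = 14  (first piece 2, then R[2]=7)
R[5] = 16  (first piece 1, then R[4]=14)
R[6] = 21  (first piece 2, then R[4]=14)
R[7] = 23  (first piece 1, then R[6]=21)
One optimal cutting: 2 + 2 + 2 + 1 → $7 + $7 + $7 + $2 = $23.

23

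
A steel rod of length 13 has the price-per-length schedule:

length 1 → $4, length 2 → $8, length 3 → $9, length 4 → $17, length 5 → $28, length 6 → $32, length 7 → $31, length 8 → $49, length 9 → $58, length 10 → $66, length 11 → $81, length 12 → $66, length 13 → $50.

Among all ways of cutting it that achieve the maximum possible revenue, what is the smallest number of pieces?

2

Let r[k] be the best obtainable value from length k. For each k, try every first piece i and keep the best of price[i] + r[k−i].
r[1] = 4
r[2] = 8  (first piece 1, then r[1]=4)
r[3] = 12  (first piece 1, then r[2]=8)
r[4] = 17
r[5] = 28
r[6] = 32  (first piece 1, then r[5]=28)
r[7] = 36  (first piece 1, then r[6]=32)
r[8] = 49
r[9] = 58
r[10] = 66
r[11] = 81
r[12] = 85  (first piece 1, then r[11]=81)
r[13] = 89  (first piece 1, then r[12]=85)
Maximum revenue is $89.
Now minimize piece count subject to staying optimal: for each k, pieces[k] = 1 + min over i with p[i]+r[k−i]=r[k] of pieces[k−i].
pieces[10] = 1
pieces[11] = 1
pieces[12] = 2
pieces[13] = 2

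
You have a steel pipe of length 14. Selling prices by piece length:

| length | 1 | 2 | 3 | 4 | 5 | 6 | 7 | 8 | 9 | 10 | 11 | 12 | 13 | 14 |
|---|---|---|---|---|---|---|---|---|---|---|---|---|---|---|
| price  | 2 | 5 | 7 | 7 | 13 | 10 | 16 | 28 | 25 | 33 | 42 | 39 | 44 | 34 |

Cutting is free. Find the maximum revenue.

Let R[k] be the best obtainable value from length k. For each k, try every first piece i and keep the best of price[i] + R[k−i].
R[1] = 2
R[2] = 5
R[3] = 7  (first piece 1, then R[2]=5)
R[4] = 10  (first piece 2, then R[2]=5)
R[5] = 13
R[6] = 15  (first piece 1, then R[5]=13)
R[7] = 18  (first piece 2, then R[5]=13)
R[8] = 28
R[9] = 30  (first piece 1, then R[8]=28)
R[10] = 33  (first piece 2, then R[8]=28)
R[11] = 42
R[12] = 44  (first piece 1, then R[11]=42)
R[13] = 47  (first piece 2, then R[11]=42)
R[14] = 49  (first piece 1, then R[13]=47)
One optimal cutting: 11 + 2 + 1 → $42 + $5 + $2 = $49.

49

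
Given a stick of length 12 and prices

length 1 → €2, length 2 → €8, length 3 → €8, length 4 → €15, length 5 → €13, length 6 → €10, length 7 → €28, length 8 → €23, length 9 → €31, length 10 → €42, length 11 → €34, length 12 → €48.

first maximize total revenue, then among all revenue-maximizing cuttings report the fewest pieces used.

Build r[k] bottom-up: r[k] = max over allowed piece i of (p[i] + r[k−i]).
r[1] = 2
r[2] = 8
r[3] = 10  (first piece 1, then r[2]=8)
r[4] = 16  (first piece 2, then r[2]=8)
r[5] = 18  (first piece 1, then r[4]=16)
r[6] = 24  (first piece 2, then r[4]=16)
r[7] = 28
r[8] = 32  (first piece 2, then r[6]=24)
r[9] = 36  (first piece 2, then r[7]=28)
r[10] = 42
r[11] = 44  (first piece 1, then r[10]=42)
r[12] = 50  (first piece 2, then r[10]=42)
Maximum revenue is €50.
Now minimize piece count subject to staying optimal: for each k, pieces[k] = 1 + min over i with p[i]+r[k−i]=r[k] of pieces[k−i].
pieces[9] = 2
pieces[10] = 1
pieces[11] = 2
pieces[12] = 2

2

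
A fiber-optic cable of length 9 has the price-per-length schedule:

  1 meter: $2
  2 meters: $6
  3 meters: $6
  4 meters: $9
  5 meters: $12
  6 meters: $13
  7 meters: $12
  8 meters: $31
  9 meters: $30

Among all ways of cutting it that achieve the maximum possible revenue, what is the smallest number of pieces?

2

Consider every possible first cut. r[k] is the best of p[i]+r[k−i] over all sellable i≤k.
r[1] = 2
r[2] = 6
r[3] = 8  (first piece 1, then r[2]=6)
r[4] = 12  (first piece 2, then r[2]=6)
r[5] = 14  (first piece 1, then r[4]=12)
r[6] = 18  (first piece 2, then r[4]=12)
r[7] = 20  (first piece 1, then r[6]=18)
r[8] = 31
r[9] = 33  (first piece 1, then r[8]=31)
Maximum revenue is $33.
Now minimize piece count subject to staying optimal: for each k, pieces[k] = 1 + min over i with p[i]+r[k−i]=r[k] of pieces[k−i].
pieces[6] = 3
pieces[7] = 4
pieces[8] = 1
pieces[9] = 2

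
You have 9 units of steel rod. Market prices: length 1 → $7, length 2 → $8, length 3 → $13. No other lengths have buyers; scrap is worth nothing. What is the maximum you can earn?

Let best[k] be the best obtainable value from length k. For each k, try every first piece i and keep the best of price[i] + best[k−i].
best[1] = 7
best[2] = max(7+7, 8+0) = 14
best[3] = max(7+14, 8+7, 13+0) = 21
best[4] = max(7+21, 8+14, 13+7) = 28
best[5] = max(7+28, 8+21, 13+14) = 35
best[6] = max(7+35, 8+28, 13+21) = 42
best[7] = max(7+42, 8+35, 13+28) = 49
best[8] = max(7+49, 8+42, 13+35) = 56
best[9] = max(7+56, 8+49, 13+42) = 63
One optimal cutting: 1 + 1 + 1 + 1 + 1 + 1 + 1 + 1 + 1 → $63.

63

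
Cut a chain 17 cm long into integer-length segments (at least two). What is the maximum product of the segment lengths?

486

Let f[k] be the best product for length k (with at least one cut). For each first piece i, the rest contributes max(k−i, f[k−i]).
f[2] = 1·max(1,0) = 1·1 = 1
f[3] = 1·max(2,1) = 1·2 = 2
f[4] = 2·max(2,1) = 2·2 = 4
f[5] = 2·max(3,2) = 2·3 = 6
f[6] = 3·max(3,2) = 3·3 = 9
f[7] = 2·max(5,6) = 2·6 = 12
f[8] = 2·max(6,9) = 2·9 = 18
f[9] = 3·max(6,9) = 3·9 = 27
f[10] = 2·max(8,18) = 2·18 = 36
f[11] = 2·max(9,27) = 2·27 = 54
f[12] = 3·max(9,27) = 3·27 = 81
f[13] = 2·max(11,54) = 2·54 = 108
f[14] = 2·max(12,81) = 2·81 = 162
f[15] = 3·max(12,81) = 3·81 = 243
f[16] = 2·max(14,162) = 2·162 = 324
f[17] = 2·max(15,243) = 2·243 = 486
One optimal split: 3 + 3 + 3 + 3 + 3 + 2; product 3·3·3·3·3·2 = 486.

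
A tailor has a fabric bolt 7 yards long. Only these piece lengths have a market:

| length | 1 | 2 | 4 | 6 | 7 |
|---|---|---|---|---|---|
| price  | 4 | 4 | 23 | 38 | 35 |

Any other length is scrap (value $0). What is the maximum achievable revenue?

Consider every possible first cut. r[k] is the best of p[i]+r[k−i] over all sellable i≤k.
r[1] = 4
r[2] = max(4+4, 4+0) = 8
r[3] = max(4+8, 4+4) = 12
r[4] = max(4+12, 4+8, 23+0) = 23
r[5] = max(4+23, 4+12, 23+4) = 27
r[6] = max(4+27, 4+23, 23+8, 38+0) = 38
r[7] = max(4+38, 4+27, 23+12, 38+4, 35+0) = 42
One optimal cutting: 6 + 1 → $42.

42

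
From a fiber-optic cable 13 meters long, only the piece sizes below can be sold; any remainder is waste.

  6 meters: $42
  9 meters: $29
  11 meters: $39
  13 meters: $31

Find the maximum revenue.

Build best[k] bottom-up: best[k] = max over allowed piece i of (p[i] + best[k−i]).
best[1] = 0
best[2] = 0
best[3] = 0
best[4] = 0
best[5] = 0
best[6] = 42
best[7] = 42
best[8] = 42
best[9] = 42
best[10] = 42
best[11] = 42
best[12] = 84  (first piece 6, then best[6]=42)
best[13] = 84
One optimal cutting: pieces 6 + 6 with 1 meter of scrap → $84.

84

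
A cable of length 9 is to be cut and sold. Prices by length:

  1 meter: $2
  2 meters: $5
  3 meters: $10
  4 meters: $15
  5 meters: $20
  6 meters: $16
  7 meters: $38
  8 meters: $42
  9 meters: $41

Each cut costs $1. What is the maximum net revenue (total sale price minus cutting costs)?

43

Consider every possible first cut. net[k] is the best of p[i]+net[k−i] over all sellable i≤k, charging 1 whenever i<k.
net[1] = 2
net[2] = 5
net[3] = 10
net[4] = 15
net[5] = 20
net[6] = 21  (first piece 1, then net[5]=20)
net[7] = 38
net[8] = 42
net[9] = 43  (first piece 1, then net[8]=42)
One optimal plan: pieces 8 + 1 (1 cut) → $44 − $1 = $43.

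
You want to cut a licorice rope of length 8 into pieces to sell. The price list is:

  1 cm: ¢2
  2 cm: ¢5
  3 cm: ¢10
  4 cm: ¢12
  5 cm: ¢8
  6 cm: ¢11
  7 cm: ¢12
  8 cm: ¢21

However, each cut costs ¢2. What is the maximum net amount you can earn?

Let v[k] be the best obtainable value from length k. For each k, try every first piece i and keep the best of price[i] + v[k−i] minus the 2 cut fee when i<k.
v[1] = 2
v[2] = max(2+2-2, 5+0) = 5
v[3] = max(2+5-2, 5+2-2, 10+0) = 10
v[4] = max(2+10-2, 5+5-2, 10+2-2, 12+0) = 12
v[5] = max(2+12-2, 5+10-2, 10+5-2, 12+2-2, 8+0) = 13
v[6] = max(2+13-2, 5+12-2, 10+10-2, 12+5-2, 8+2-2, 11+0) = 18
v[7] = max(2+18-2, 5+13-2, 10+12-2, …, 11+2-2, 12+0) = 20
v[8] = max(2+20-2, 5+18-2, 10+13-2, …, 12+2-2, 21+0) = 22
One optimal plan: pieces 4 + 4 (1 cut) → ¢24 − ¢2 = ¢22.

22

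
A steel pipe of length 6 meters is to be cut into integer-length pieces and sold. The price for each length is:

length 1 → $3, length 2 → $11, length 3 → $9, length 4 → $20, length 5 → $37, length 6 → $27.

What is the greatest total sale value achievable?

40

Consider every possible first cut. best[k] is the best of p[i]+best[k−i] over all sellable i≤k.
best[1] = 3
best[2] = 11
best[3] = 14  (first piece 1, then best[2]=11)
best[4] = 22  (first piece 2, then best[2]=11)
best[5] = 37
best[6] = 40  (first piece 1, then best[5]=37)
One optimal cutting: 5 + 1 → $37 + $3 = $40.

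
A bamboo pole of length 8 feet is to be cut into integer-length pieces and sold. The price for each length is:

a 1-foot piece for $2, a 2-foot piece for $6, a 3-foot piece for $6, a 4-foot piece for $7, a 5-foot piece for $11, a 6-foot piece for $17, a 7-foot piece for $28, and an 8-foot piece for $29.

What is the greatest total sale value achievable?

30

Build v[k] bottom-up: v[k] = max over allowed piece i of (p[i] + v[k−i]).
v[1] = 2
v[2] = max(2+2, 6+0) = 6
v[3] = max(2+6, 6+2, 6+0) = 8
v[4] = max(2+8, 6+6, 6+2, 7+0) = 12
v[5] = max(2+12, 6+8, 6+6, 7+2, 11+0) = 14
v[6] = max(2+14, 6+12, 6+8, 7+6, 11+2, 17+0) = 18
v[7] = max(2+18, 6+14, 6+12, …, 17+2, 28+0) = 28
v[8] = max(2+28, 6+18, 6+14, …, 28+2, 29+0) = 30
One optimal cutting: 7 + 1 → $28 + $2 = $30.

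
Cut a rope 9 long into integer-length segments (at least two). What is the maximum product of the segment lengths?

Define f[k] = max over 1≤i<k of i · max(k−i, f[k−i]); the inner max lets the remainder stay uncut if that's better.
f[2] = 1·max(1,0) = 1·1 = 1
f[3] = max(1·2, 2·1) = 2
f[4] = max(1·3, 2·2, 3·1) = 4
f[5] = max(1·4, 2·3, 3·2, 4·1) = 6
f[6] = max(1·6, 2·4, 3·3, 4·2, 5·1) = 9
f[7] = max(1·9, 2·6, 3·4, 4·3, 5·2, 6·1) = 12
f[8] = max(1·12, 2·9, 3·6, …, 6·2, 7·1) = 18
f[9] = max(1·18, 2·12, 3·9, …, 7·2, 8·1) = 27
One optimal split: 3 + 3 + 3; product 3·3·3 = 27.

27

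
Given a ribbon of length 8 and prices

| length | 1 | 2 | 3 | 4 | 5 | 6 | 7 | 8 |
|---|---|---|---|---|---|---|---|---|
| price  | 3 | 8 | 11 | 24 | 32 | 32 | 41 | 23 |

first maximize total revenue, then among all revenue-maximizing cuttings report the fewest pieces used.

Let r[k] be the best obtainable value from length k. For each k, try every first piece i and keep the best of price[i] + r[k−i].
r[1] = 3
r[2] = 8
r[3] = 11  (first piece 1, then r[2]=8)
r[4] = 24
r[5] = 32
r[6] = 35  (first piece 1, then r[5]=32)
r[7] = 41
r[8] = 48  (first piece 4, then r[4]=24)
Maximum revenue is ¢48.
Now minimize piece count subject to staying optimal: for each k, pieces[k] = 1 + min over i with p[i]+r[k−i]=r[k] of pieces[k−i].
pieces[5] = 1
pieces[6] = 2
pieces[7] = 1
pieces[8] = 2

2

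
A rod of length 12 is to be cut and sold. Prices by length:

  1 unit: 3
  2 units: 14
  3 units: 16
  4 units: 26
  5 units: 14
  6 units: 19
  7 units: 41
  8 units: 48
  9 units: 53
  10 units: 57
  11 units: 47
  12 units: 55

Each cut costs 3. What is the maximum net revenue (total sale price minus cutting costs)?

72

Consider every possible first cut. net[k] is the best of p[i]+net[k−i] over all sellable i≤k, charging 3 whenever i<k.
net[1] = 3
net[2] = max(3+3-3, 14+0) = 14
net[3] = max(3+14-3, 14+3-3, 16+0) = 16
net[4] = max(3+16-3, 14+14-3, 16+3-3, 26+0) = 26
net[5] = max(3+26-3, 14+16-3, 16+14-3, 26+3-3, 14+0) = 27
net[6] = max(3+27-3, 14+26-3, 16+16-3, 26+14-3, 14+3-3, 19+0) = 37
net[7] = max(3+37-3, 14+27-3, 16+26-3, …, 19+3-3, 41+0) = 41
net[8] = max(3+41-3, 14+37-3, 16+27-3, …, 41+3-3, 48+0) = 49
net[9] = max(3+49-3, 14+41-3, 16+37-3, …, 48+3-3, 53+0) = 53
net[10] = max(3+53-3, 14+49-3, 16+41-3, …, 53+3-3, 57+0) = 60
net[11] = max(3+60-3, 14+53-3, 16+49-3, …, 57+3-3, 47+0) = 64
net[12] = max(3+64-3, 14+60-3, 16+53-3, …, 47+3-3, 55+0) = 72
One optimal plan: pieces 4 + 4 + 4 (2 cuts) → 78 − 6 = 72.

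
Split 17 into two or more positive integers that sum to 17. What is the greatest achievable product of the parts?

Let f[k] be the best product for length k (with at least one cut). For each first piece i, the rest contributes max(k−i, f[k−i]).
f[2] = 1*max(1,0) = 1*1 = 1
f[3] = max(1*2, 2*1) = 2
f[4] = max(1*3, 2*2, 3*1) = 4
f[5] = max(1*4, 2*3, 3*2, 4*1) = 6
f[6] = max(1*6, 2*4, 3*3, 4*2, 5*1) = 9
f[7] = max(1*9, 2*6, 3*4, 4*3, 5*2, 6*1) = 12
f[8] = max(1*12, 2*9, 3*6, …, 6*2, 7*1) = 18
f[9] = max(1*18, 2*12, 3*9, …, 7*2, 8*1) = 27
f[10] = max(1*27, 2*18, 3*12, …, 8*2, 9*1) = 36
f[11] = max(1*36, 2*27, 3*18, …, 9*2, 10*1) = 54
f[12] = max(1*54, 2*36, 3*27, …, 10*2, 11*1) = 81
f[13] = max(1*81, 2*54, 3*36, …, 11*2, 12*1) = 108
f[14] = max(1*108, 2*81, 3*54, …, 12*2, 13*1) = 162
f[15] = max(1*162, 2*108, 3*81, …, 13*2, 14*1) = 243
f[16] = max(1*243, 2*162, 3*108, …, 14*2, 15*1) = 324
f[17] = max(1*324, 2*243, 3*162, …, 15*2, 16*1) = 486
One optimal split: 3 + 3 + 3 + 3 + 3 + 2; product 3*3*3*3*3*2 = 486.

486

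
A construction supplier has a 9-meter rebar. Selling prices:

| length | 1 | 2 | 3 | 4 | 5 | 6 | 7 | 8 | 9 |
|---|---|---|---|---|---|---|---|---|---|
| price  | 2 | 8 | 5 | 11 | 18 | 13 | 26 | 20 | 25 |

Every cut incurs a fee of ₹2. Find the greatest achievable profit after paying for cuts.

Consider every possible first cut. net[k] is the best of p[i]+net[k−i] over all sellable i≤k, charging 2 whenever i<k.
net[1] = 2
net[2] = 8
net[3] = 8  (first piece 1, then net[2]=8)
net[4] = 14  (first piece 2, then net[2]=8)
net[5] = 18
net[6] = 20  (first piece 2, then net[4]=14)
net[7] = 26
net[8] = 26  (first piece 1, then net[7]=26)
net[9] = 32  (first piece 2, then net[7]=26)
One optimal plan: pieces 7 + 2 (1 cut) → ₹34 − ₹2 = ₹32.

32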